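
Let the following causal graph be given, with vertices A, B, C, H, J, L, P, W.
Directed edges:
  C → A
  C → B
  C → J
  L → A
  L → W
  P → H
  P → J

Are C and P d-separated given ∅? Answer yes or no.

Yes — C ⊥ P | ∅.

Bayes-Ball from C | ∅ reaches {A,B,J}.
P ∉ reach(C|∅) ⇒ C ⊥ P | ∅.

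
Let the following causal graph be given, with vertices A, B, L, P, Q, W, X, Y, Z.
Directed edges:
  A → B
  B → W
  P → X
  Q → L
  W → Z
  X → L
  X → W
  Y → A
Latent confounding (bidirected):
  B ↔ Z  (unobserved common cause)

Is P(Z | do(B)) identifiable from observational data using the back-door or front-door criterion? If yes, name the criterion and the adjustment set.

P(Z|do(B)): frontdoor, adjust for {W}.

desc(B)\{B}={W,Z}; candidates ⊆ {A,L,P,Q,X,Y}.
B↔Z: latent back-door arc(s) into B.
size 0: {}; under {} B still reaches {A,Y,Z} ∋ Z.
size 1: {A}, {L}, {P} …(+3); under {A} B still reaches {Z} ∋ Z.
size 2: {A,L}, {A,P}, {A,Q} …(+12); under {A,L} B still reaches {Z} ∋ Z.
B↔Z cannot be blocked by any observed set — no back-door set.
{W}: (i) intercepts every directed B→Z path; (ii) no back-door B→{W}; (iii) {B} blocks every back-door {W}→Z. Front-door holds.
P(Z|do(B)) = Σ_{W} P(W|B) Σ_{B'} P(Z|W,B')P(B').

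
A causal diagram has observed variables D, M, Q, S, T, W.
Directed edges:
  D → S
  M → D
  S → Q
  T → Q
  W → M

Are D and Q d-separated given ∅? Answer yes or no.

Bayes-Ball from D | ∅ reaches {M,Q,S,W}.
Q ∈ reach(D|∅) ⇒ D ⊥̸ Q | ∅.

No — D and Q are d-connected given ∅.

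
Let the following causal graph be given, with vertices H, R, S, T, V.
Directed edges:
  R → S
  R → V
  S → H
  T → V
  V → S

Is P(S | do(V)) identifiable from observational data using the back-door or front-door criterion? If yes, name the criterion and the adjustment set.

P(S|do(V)): backdoor, adjust for {R}.

desc(V)\{V}={H,S}; candidates ⊆ {R,T}.
size 0: {}; under {} V still reaches {H,R,S,T} ∋ S.
{R}: V⊥S given {R} in G with V→· removed — back-door holds.
P(S|do(V)) = Σ_{R} P(S|V,R)·P(R).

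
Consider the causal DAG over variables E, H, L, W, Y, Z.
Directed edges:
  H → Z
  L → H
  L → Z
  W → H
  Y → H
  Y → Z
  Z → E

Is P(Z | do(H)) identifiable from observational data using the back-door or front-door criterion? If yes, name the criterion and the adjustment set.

P(Z|do(H)): backdoor, adjust for {L, Y}.

desc(H)\{H}={E,Z}; candidates ⊆ {L,W,Y}.
size 0: {}; under {} H still reaches {E,L,W,Y,Z} ∋ Z.
size 1: {L}, {W}, {Y}; under {L} H still reaches {E,W,Y,Z} ∋ Z.
{L,Y}: H⊥Z given {L,Y} in G with H→· removed — back-door holds.
P(Z|do(H)) = Σ_{L,Y} P(Z|H,L,Y)·P(L,Y).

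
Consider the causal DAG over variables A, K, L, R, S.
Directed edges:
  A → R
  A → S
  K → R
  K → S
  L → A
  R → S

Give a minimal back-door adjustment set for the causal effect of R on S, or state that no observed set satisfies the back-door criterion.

R→S: minimal back-door set {A, K}.

desc(R)\{R}={S}; candidates ⊆ {A,K,L}.
size 0: {}; under {} R still reaches {A,K,L,S} ∋ S.
size 1: {A}, {K}, {L}; under {A} R still reaches {K,S} ∋ S.
{A,K}: R⊥S given {A,K} in G with R→· removed — back-door holds.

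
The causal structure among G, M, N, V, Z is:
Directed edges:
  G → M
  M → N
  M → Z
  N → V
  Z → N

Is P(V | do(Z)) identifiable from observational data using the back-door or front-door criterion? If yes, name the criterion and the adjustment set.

P(V|do(Z)): backdoor, adjust for {M}.

desc(Z)\{Z}={N,V}; candidates ⊆ {G,M}.
size 0: {}; under {} Z still reaches {G,M,N,V} ∋ V.
{M}: Z⊥V given {M} in G with Z→· removed — back-door holds.
P(V|do(Z)) = Σ_{M} P(V|Z,M)·P(M).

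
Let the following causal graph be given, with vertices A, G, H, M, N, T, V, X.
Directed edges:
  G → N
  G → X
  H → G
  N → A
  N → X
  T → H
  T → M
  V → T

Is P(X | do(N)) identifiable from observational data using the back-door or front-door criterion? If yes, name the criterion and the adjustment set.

desc(N)\{N}={A,X}; candidates ⊆ {G,H,M,T,V}.
size 0: {}; under {} N still reaches {G,H,M,T,V,X} ∋ X.
{G}: N⊥X given {G} in G with N→· removed — back-door holds.
P(X|do(N)) = Σ_{G} P(X|N,G)·P(G).

P(X|do(N)): backdoor, adjust for {G}.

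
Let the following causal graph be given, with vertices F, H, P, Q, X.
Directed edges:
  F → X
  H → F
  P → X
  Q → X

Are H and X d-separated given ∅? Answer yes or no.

Bayes-Ball from H | ∅ reaches {F,X}.
X ∈ reach(H|∅) ⇒ H ⊥̸ X | ∅.

No — H and X are d-connected given ∅.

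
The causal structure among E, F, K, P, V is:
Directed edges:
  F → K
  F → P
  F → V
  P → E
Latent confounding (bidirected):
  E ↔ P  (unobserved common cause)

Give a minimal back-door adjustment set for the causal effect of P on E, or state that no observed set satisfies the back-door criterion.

P→E: no observed back-door set.

desc(P)\{P}={E}; candidates ⊆ {F,K,V}.
P↔E: latent back-door arc(s) into P.
size 0: {}; under {} P still reaches {E,F,K,V} ∋ E.
size 1: {F}, {K}, {V}; under {F} P still reaches {E} ∋ E.
size 2: {F,K}, {F,V}, {K,V}; under {F,K} P still reaches {E} ∋ E.
P↔E cannot be blocked by any observed set — no back-door set.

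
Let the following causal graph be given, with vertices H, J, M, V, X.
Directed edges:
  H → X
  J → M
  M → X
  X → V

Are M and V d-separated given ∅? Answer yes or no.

No — M and V are d-connected given ∅.

Bayes-Ball from M | ∅ reaches {J,V,X}.
V ∈ reach(M|∅) ⇒ M ⊥̸ V | ∅.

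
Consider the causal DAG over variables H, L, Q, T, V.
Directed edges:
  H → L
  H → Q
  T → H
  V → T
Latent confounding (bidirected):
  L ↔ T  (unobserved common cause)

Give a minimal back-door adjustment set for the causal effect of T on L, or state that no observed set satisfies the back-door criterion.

T→L: no observed back-door set.

desc(T)\{T}={H,L,Q}; candidates ⊆ {V}.
T↔L: latent back-door arc(s) into T.
size 0: {}; under {} T still reaches {L,V} ∋ L.
size 1: {V}; under {V} T still reaches {L} ∋ L.
T↔L cannot be blocked by any observed set — no back-door set.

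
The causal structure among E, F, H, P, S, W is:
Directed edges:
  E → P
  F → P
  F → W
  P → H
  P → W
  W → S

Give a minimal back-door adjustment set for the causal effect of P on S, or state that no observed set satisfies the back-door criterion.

P→S: minimal back-door set {F}.

desc(P)\{P}={H,S,W}; candidates ⊆ {E,F}.
size 0: {}; under {} P still reaches {E,F,S,W} ∋ S.
{F}: P⊥S given {F} in G with P→· removed — back-door holds.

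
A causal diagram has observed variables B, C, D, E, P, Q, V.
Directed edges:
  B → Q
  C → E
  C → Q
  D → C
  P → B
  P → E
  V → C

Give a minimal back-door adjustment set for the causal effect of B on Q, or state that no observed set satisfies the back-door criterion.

desc(B)\{B}={Q}; candidates ⊆ {C,D,E,P,V}.
∅: B⊥Q given ∅ in G with B→· removed — back-door holds.

B→Q: minimal back-door set ∅.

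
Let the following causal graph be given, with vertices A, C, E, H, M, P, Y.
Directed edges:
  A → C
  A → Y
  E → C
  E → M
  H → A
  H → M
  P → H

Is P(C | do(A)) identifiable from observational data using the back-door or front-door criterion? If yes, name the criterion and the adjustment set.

P(C|do(A)): backdoor, adjust for ∅.

desc(A)\{A}={C,Y}; candidates ⊆ {E,H,M,P}.
∅: A⊥C given ∅ in G with A→· removed — back-door holds.
P(C|do(A)) = P(C|A) — no adjustment needed.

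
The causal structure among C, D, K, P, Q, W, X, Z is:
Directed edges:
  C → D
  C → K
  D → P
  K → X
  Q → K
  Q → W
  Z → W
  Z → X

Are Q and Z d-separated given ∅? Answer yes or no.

Yes — Q ⊥ Z | ∅.

Bayes-Ball from Q | ∅ reaches {K,W,X}.
Z ∉ reach(Q|∅) ⇒ Q ⊥ Z | ∅.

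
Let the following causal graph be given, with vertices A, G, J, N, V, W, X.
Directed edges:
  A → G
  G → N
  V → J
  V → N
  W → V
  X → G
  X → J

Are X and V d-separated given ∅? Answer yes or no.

Yes — X ⊥ V | ∅.

Bayes-Ball from X | ∅ reaches {G,J,N}.
V ∉ reach(X|∅) ⇒ X ⊥ V | ∅.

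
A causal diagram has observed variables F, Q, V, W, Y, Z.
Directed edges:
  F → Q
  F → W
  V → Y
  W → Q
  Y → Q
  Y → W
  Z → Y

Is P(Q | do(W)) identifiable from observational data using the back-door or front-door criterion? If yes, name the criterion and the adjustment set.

P(Q|do(W)): backdoor, adjust for {F, Y}.

desc(W)\{W}={Q}; candidates ⊆ {F,V,Y,Z}.
size 0: {}; under {} W still reaches {F,Q,V,Y,Z} ∋ Q.
size 1: {F}, {V}, {Y} …(+1); under {F} W still reaches {Q,V,Y,Z} ∋ Q.
{F,Y}: W⊥Q given {F,Y} in G with W→· removed — back-door holds.
P(Q|do(W)) = Σ_{F,Y} P(Q|W,F,Y)·P(F,Y).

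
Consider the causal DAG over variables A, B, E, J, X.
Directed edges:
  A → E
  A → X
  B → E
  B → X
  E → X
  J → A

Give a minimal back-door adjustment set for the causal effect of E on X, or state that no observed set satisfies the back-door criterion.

desc(E)\{E}={X}; candidates ⊆ {A,B,J}.
size 0: {}; under {} E still reaches {A,B,J,X} ∋ X.
size 1: {A}, {B}, {J}; under {A} E still reaches {B,X} ∋ X.
{A,B}: E⊥X given {A,B} in G with E→· removed — back-door holds.

E→X: minimal back-door set {A, B}.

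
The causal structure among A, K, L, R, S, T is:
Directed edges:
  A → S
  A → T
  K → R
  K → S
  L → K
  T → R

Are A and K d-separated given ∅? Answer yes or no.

Bayes-Ball from A | ∅ reaches {R,S,T}.
K ∉ reach(A|∅) ⇒ A ⊥ K | ∅.

Yes — A ⊥ K | ∅.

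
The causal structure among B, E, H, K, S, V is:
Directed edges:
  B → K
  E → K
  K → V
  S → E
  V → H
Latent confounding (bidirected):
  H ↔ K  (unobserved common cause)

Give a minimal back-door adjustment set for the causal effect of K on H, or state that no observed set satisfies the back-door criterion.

desc(K)\{K}={H,V}; candidates ⊆ {B,E,S}.
K↔H: latent back-door arc(s) into K.
size 0: {}; under {} K still reaches {B,E,H,S} ∋ H.
size 1: {B}, {E}, {S}; under {B} K still reaches {E,H,S} ∋ H.
size 2: {B,E}, {B,S}, {E,S}; under {B,E} K still reaches {H} ∋ H.
K↔H cannot be blocked by any observed set — no back-door set.

K→H: no observed back-door set.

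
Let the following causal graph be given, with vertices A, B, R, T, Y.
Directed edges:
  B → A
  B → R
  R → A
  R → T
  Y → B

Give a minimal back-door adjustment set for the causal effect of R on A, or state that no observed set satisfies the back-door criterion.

R→A: minimal back-door set {B}.

desc(R)\{R}={A,T}; candidates ⊆ {B,Y}.
size 0: {}; under {} R still reaches {A,B,Y} ∋ A.
{B}: R⊥A given {B} in G with R→· removed — back-door holds.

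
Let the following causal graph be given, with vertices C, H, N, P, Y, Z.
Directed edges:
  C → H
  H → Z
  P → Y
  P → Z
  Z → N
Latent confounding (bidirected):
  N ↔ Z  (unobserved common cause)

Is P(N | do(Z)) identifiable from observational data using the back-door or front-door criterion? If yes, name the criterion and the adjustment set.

desc(Z)\{Z}={N}; candidates ⊆ {C,H,P,Y}.
Z↔N: latent back-door arc(s) into Z.
size 0: {}; under {} Z still reaches {C,H,N,P,Y} ∋ N.
size 1: {C}, {H}, {P} …(+1); under {C} Z still reaches {H,N,P,Y} ∋ N.
size 2: {C,H}, {C,P}, {C,Y} …(+3); under {C,H} Z still reaches {N,P,Y} ∋ N.
Z↔N cannot be blocked by any observed set — no back-door set.
No mediator lies on a directed Z→…→N path.
Neither criterion identifies P(N|do(Z)) in this graph.

P(N|do(Z)): not identifiable (no BD/FD set).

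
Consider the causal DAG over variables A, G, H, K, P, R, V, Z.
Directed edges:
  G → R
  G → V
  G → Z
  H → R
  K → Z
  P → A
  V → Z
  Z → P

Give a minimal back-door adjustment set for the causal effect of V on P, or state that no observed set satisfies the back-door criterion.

desc(V)\{V}={A,P,Z}; candidates ⊆ {G,H,K,R}.
size 0: {}; under {} V still reaches {A,G,P,R,Z} ∋ P.
{G}: V⊥P given {G} in G with V→· removed — back-door holds.

V→P: minimal back-door set {G}.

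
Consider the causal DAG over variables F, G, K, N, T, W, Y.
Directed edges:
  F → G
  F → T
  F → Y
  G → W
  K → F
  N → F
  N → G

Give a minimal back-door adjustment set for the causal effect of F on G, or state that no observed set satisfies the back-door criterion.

F→G: minimal back-door set {N}.

desc(F)\{F}={G,T,W,Y}; candidates ⊆ {K,N}.
size 0: {}; under {} F still reaches {G,K,N,W} ∋ G.
{N}: F⊥G given {N} in G with F→· removed — back-door holds.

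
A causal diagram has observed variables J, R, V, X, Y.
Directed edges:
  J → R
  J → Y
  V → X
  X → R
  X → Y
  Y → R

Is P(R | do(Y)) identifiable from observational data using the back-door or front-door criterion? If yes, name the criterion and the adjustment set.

desc(Y)\{Y}={R}; candidates ⊆ {J,V,X}.
size 0: {}; under {} Y still reaches {J,R,V,X} ∋ R.
size 1: {J}, {V}, {X}; under {J} Y still reaches {R,V,X} ∋ R.
{J,X}: Y⊥R given {J,X} in G with Y→· removed — back-door holds.
P(R|do(Y)) = Σ_{J,X} P(R|Y,J,X)·P(J,X).

P(R|do(Y)): backdoor, adjust for {J, X}.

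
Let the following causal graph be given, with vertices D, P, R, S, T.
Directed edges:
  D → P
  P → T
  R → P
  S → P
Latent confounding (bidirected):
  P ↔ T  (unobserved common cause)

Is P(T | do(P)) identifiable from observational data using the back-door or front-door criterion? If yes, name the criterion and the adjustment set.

desc(P)\{P}={T}; candidates ⊆ {D,R,S}.
P↔T: latent back-door arc(s) into P.
size 0: {}; under {} P still reaches {D,R,S,T} ∋ T.
size 1: {D}, {R}, {S}; under {D} P still reaches {R,S,T} ∋ T.
size 2: {D,R}, {D,S}, {R,S}; under {D,R} P still reaches {S,T} ∋ T.
P↔T cannot be blocked by any observed set — no back-door set.
No mediator lies on a directed P→…→T path.
Neither criterion identifies P(T|do(P)) in this graph.

P(T|do(P)): not identifiable (no BD/FD set).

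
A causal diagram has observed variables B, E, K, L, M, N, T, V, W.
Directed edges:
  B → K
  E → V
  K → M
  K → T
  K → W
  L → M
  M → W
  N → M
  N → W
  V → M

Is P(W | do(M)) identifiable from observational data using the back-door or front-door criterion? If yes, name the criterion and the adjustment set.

desc(M)\{M}={W}; candidates ⊆ {B,E,K,L,N,T,V}.
size 0: {}; under {} M still reaches {B,E,K,L,N,T,V,W} ∋ W.
size 1: {B}, {E}, {K} …(+4); under {B} M still reaches {E,K,L,N,T,V,W} ∋ W.
{K,N}: M⊥W given {K,N} in G with M→· removed — back-door holds.
P(W|do(M)) = Σ_{K,N} P(W|M,K,N)·P(K,N).

P(W|do(M)): backdoor, adjust for {K, N}.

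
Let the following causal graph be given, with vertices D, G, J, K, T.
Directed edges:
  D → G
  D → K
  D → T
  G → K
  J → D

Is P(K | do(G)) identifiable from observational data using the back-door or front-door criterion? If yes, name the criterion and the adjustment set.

P(K|do(G)): backdoor, adjust for {D}.

desc(G)\{G}={K}; candidates ⊆ {D,J,T}.
size 0: {}; under {} G still reaches {D,J,K,T} ∋ K.
{D}: G⊥K given {D} in G with G→· removed — back-door holds.
P(K|do(G)) = Σ_{D} P(K|G,D)·P(D).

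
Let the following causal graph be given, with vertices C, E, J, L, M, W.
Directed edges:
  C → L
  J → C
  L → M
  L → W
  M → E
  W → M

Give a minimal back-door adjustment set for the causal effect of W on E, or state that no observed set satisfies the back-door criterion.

desc(W)\{W}={E,M}; candidates ⊆ {C,J,L}.
size 0: {}; under {} W still reaches {C,E,J,L,M} ∋ E.
{L}: W⊥E given {L} in G with W→· removed — back-door holds.

W→E: minimal back-door set {L}.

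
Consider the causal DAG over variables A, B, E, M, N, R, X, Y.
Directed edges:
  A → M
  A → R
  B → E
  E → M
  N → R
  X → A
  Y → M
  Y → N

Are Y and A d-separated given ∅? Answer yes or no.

Bayes-Ball from Y | ∅ reaches {M,N,R}.
A ∉ reach(Y|∅) ⇒ Y ⊥ A | ∅.

Yes — Y ⊥ A | ∅.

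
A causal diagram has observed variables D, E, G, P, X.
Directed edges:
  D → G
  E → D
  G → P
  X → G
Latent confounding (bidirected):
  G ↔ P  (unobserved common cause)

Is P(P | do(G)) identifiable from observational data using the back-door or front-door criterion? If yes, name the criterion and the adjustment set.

P(P|do(G)): not identifiable (no BD/FD set).

desc(G)\{G}={P}; candidates ⊆ {D,E,X}.
G↔P: latent back-door arc(s) into G.
size 0: {}; under {} G still reaches {D,E,P,X} ∋ P.
size 1: {D}, {E}, {X}; under {D} G still reaches {P,X} ∋ P.
size 2: {D,E}, {D,X}, {E,X}; under {D,E} G still reaches {P,X} ∋ P.
G↔P cannot be blocked by any observed set — no back-door set.
No mediator lies on a directed G→…→P path.
Neither criterion identifies P(P|do(G)) in this graph.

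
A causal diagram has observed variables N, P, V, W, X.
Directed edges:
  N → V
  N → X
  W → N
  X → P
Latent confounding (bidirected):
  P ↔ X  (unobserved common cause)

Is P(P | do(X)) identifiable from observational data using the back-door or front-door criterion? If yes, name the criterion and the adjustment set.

desc(X)\{X}={P}; candidates ⊆ {N,V,W}.
X↔P: latent back-door arc(s) into X.
size 0: {}; under {} X still reaches {N,P,V,W} ∋ P.
size 1: {N}, {V}, {W}; under {N} X still reaches {P} ∋ P.
size 2: {N,V}, {N,W}, {V,W}; under {N,V} X still reaches {P} ∋ P.
X↔P cannot be blocked by any observed set — no back-door set.
No mediator lies on a directed X→…→P path.
Neither criterion identifies P(P|do(X)) in this graph.

P(P|do(X)): not identifiable (no BD/FD set).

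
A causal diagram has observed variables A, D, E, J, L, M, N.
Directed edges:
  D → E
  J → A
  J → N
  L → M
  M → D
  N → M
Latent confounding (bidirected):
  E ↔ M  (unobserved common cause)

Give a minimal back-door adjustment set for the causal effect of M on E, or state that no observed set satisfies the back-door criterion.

desc(M)\{M}={D,E}; candidates ⊆ {A,J,L,N}.
M↔E: latent back-door arc(s) into M.
size 0: {}; under {} M still reaches {A,E,J,L,N} ∋ E.
size 1: {A}, {J}, {L} …(+1); under {A} M still reaches {E,J,L,N} ∋ E.
size 2: {A,J}, {A,L}, {A,N} …(+3); under {A,J} M still reaches {E,L,N} ∋ E.
M↔E cannot be blocked by any observed set — no back-door set.

M→E: no observed back-door set.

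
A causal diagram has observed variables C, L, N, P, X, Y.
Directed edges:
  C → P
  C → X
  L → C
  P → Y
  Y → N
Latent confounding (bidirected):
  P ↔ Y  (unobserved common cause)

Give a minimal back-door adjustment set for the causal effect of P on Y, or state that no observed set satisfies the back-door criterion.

P→Y: no observed back-door set.

desc(P)\{P}={N,Y}; candidates ⊆ {C,L,X}.
P↔Y: latent back-door arc(s) into P.
size 0: {}; under {} P still reaches {C,L,N,X,Y} ∋ Y.
size 1: {C}, {L}, {X}; under {C} P still reaches {N,Y} ∋ Y.
size 2: {C,L}, {C,X}, {L,X}; under {C,L} P still reaches {N,Y} ∋ Y.
P↔Y cannot be blocked by any observed set — no back-door set.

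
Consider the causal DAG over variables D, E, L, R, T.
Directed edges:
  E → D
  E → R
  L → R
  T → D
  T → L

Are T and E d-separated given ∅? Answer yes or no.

Bayes-Ball from T | ∅ reaches {D,L,R}.
E ∉ reach(T|∅) ⇒ T ⊥ E | ∅.

Yes — T ⊥ E | ∅.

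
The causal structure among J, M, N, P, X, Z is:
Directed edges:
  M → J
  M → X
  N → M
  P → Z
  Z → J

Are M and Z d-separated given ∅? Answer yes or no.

Yes — M ⊥ Z | ∅.

Bayes-Ball from M | ∅ reaches {J,N,X}.
Z ∉ reach(M|∅) ⇒ M ⊥ Z | ∅.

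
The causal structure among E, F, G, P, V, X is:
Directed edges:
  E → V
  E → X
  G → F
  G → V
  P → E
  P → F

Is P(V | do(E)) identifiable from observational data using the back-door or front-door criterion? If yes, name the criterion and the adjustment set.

P(V|do(E)): backdoor, adjust for ∅.

desc(E)\{E}={V,X}; candidates ⊆ {F,G,P}.
∅: E⊥V given ∅ in G with E→· removed — back-door holds.
P(V|do(E)) = P(V|E) — no adjustment needed.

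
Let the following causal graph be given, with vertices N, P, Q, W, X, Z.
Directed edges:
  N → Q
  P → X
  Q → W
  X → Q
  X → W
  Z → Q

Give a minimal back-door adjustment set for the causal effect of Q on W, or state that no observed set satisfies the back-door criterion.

desc(Q)\{Q}={W}; candidates ⊆ {N,P,X,Z}.
size 0: {}; under {} Q still reaches {N,P,W,X,Z} ∋ W.
{X}: Q⊥W given {X} in G with Q→· removed — back-door holds.

Q→W: minimal back-door set {X}.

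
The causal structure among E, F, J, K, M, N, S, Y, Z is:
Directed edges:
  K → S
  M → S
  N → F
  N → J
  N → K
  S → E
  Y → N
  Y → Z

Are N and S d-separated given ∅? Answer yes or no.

No — N and S are d-connected given ∅.

Bayes-Ball from N | ∅ reaches {E,F,J,K,S,Y,Z}.
S ∈ reach(N|∅) ⇒ N ⊥̸ S | ∅.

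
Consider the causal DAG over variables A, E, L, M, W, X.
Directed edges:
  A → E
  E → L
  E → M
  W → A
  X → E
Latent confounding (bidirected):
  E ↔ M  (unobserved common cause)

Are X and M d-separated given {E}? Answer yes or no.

Bayes-Ball from X | {E} reaches {A,M,W}.
M ∈ reach(X|{E}) ⇒ X ⊥̸ M | {E}.

No — X and M are d-connected given {E}.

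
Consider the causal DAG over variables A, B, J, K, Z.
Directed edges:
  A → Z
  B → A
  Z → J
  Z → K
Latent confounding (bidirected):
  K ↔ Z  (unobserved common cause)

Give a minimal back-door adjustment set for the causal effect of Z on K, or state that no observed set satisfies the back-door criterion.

Z→K: no observed back-door set.

desc(Z)\{Z}={J,K}; candidates ⊆ {A,B}.
Z↔K: latent back-door arc(s) into Z.
size 0: {}; under {} Z still reaches {A,B,K} ∋ K.
size 1: {A}, {B}; under {A} Z still reaches {K} ∋ K.
size 2: {A,B}; under {A,B} Z still reaches {K} ∋ K.
Z↔K cannot be blocked by any observed set — no back-door set.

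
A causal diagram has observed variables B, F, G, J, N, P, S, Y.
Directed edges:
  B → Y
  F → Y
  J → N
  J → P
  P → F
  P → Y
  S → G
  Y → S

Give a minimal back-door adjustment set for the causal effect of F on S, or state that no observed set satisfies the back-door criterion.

F→S: minimal back-door set {P}.

desc(F)\{F}={G,S,Y}; candidates ⊆ {B,J,N,P}.
size 0: {}; under {} F still reaches {G,J,N,P,S,Y} ∋ S.
{P}: F⊥S given {P} in G with F→· removed — back-door holds.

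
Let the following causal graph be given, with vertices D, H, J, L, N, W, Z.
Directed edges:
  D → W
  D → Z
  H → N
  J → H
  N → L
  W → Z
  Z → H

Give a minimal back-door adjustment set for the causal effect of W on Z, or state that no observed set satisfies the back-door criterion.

desc(W)\{W}={H,L,N,Z}; candidates ⊆ {D,J}.
size 0: {}; under {} W still reaches {D,H,L,N,Z} ∋ Z.
{D}: W⊥Z given {D} in G with W→· removed — back-door holds.

W→Z: minimal back-door set {D}.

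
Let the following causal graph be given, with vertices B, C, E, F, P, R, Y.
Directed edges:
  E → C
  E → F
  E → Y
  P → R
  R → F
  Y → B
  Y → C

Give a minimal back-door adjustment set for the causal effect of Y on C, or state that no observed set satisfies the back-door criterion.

desc(Y)\{Y}={B,C}; candidates ⊆ {E,F,P,R}.
size 0: {}; under {} Y still reaches {C,E,F} ∋ C.
{E}: Y⊥C given {E} in G with Y→· removed — back-door holds.

Y→C: minimal back-door set {E}.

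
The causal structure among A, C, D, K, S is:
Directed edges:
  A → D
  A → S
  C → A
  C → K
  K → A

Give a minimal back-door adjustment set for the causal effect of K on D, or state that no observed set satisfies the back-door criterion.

desc(K)\{K}={A,D,S}; candidates ⊆ {C}.
size 0: {}; under {} K still reaches {A,C,D,S} ∋ D.
{C}: K⊥D given {C} in G with K→· removed — back-door holds.

K→D: minimal back-door set {C}.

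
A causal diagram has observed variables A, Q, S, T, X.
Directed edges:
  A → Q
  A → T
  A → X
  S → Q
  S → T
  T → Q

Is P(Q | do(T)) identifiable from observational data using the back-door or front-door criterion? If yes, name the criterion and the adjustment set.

P(Q|do(T)): backdoor, adjust for {A, S}.

desc(T)\{T}={Q}; candidates ⊆ {A,S,X}.
size 0: {}; under {} T still reaches {A,Q,S,X} ∋ Q.
size 1: {A}, {S}, {X}; under {A} T still reaches {Q,S} ∋ Q.
{A,S}: T⊥Q given {A,S} in G with T→· removed — back-door holds.
P(Q|do(T)) = Σ_{A,S} P(Q|T,A,S)·P(A,S).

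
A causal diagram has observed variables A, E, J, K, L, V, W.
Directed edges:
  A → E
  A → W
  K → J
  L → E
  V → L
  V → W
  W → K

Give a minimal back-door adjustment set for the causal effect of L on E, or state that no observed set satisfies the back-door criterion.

L→E: minimal back-door set ∅.

desc(L)\{L}={E}; candidates ⊆ {A,J,K,V,W}.
∅: L⊥E given ∅ in G with L→· removed — back-door holds.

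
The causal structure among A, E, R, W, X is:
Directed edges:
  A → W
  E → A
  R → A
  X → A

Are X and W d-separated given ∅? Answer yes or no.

Bayes-Ball from X | ∅ reaches {A,W}.
W ∈ reach(X|∅) ⇒ X ⊥̸ W | ∅.

No — X and W are d-connected given ∅.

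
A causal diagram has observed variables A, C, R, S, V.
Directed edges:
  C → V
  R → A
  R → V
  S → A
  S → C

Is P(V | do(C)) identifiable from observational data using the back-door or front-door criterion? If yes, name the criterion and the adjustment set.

desc(C)\{C}={V}; candidates ⊆ {A,R,S}.
∅: C⊥V given ∅ in G with C→· removed — back-door holds.
P(V|do(C)) = P(V|C) — no adjustment needed.

P(V|do(C)): backdoor, adjust for ∅.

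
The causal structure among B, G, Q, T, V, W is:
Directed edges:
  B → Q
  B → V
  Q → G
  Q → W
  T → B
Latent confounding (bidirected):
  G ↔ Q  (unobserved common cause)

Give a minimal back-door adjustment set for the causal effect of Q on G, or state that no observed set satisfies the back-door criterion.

desc(Q)\{Q}={G,W}; candidates ⊆ {B,T,V}.
Q↔G: latent back-door arc(s) into Q.
size 0: {}; under {} Q still reaches {B,G,T,V} ∋ G.
size 1: {B}, {T}, {V}; under {B} Q still reaches {G} ∋ G.
size 2: {B,T}, {B,V}, {T,V}; under {B,T} Q still reaches {G} ∋ G.
Q↔G cannot be blocked by any observed set — no back-door set.

Q→G: no observed back-door set.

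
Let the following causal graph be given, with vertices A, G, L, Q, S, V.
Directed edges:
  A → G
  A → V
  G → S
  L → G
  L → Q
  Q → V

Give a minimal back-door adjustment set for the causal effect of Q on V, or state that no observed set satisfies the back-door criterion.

Q→V: minimal back-door set ∅.

desc(Q)\{Q}={V}; candidates ⊆ {A,G,L,S}.
∅: Q⊥V given ∅ in G with Q→· removed — back-door holds.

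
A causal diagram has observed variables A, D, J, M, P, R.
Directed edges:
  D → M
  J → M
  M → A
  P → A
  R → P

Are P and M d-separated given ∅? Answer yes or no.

Yes — P ⊥ M | ∅.

Bayes-Ball from P | ∅ reaches {A,R}.
M ∉ reach(P|∅) ⇒ P ⊥ M | ∅.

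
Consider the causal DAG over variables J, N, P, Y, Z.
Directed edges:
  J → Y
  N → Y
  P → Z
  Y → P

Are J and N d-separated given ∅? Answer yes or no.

Yes — J ⊥ N | ∅.

Bayes-Ball from J | ∅ reaches {P,Y,Z}.
N ∉ reach(J|∅) ⇒ J ⊥ N | ∅.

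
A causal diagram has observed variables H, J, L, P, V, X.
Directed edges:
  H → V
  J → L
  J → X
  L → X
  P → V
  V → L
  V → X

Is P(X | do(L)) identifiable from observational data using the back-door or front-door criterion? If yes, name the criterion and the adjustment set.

P(X|do(L)): backdoor, adjust for {J, V}.

desc(L)\{L}={X}; candidates ⊆ {H,J,P,V}.
size 0: {}; under {} L still reaches {H,J,P,V,X} ∋ X.
size 1: {H}, {J}, {P} …(+1); under {H} L still reaches {J,P,V,X} ∋ X.
{J,V}: L⊥X given {J,V} in G with L→· removed — back-door holds.
P(X|do(L)) = Σ_{J,V} P(X|L,J,V)·P(J,V).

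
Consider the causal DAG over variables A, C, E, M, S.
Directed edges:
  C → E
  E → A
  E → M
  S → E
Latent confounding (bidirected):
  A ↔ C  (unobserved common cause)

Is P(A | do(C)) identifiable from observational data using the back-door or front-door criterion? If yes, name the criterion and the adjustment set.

P(A|do(C)): frontdoor, adjust for {E}.

desc(C)\{C}={A,E,M}; candidates ⊆ {S}.
C↔A: latent back-door arc(s) into C.
size 0: {}; under {} C still reaches {A} ∋ A.
size 1: {S}; under {S} C still reaches {A} ∋ A.
C↔A cannot be blocked by any observed set — no back-door set.
{E}: (i) intercepts every directed C→A path; (ii) no back-door C→{E}; (iii) {C} blocks every back-door {E}→A. Front-door holds.
P(A|do(C)) = Σ_{E} P(E|C) Σ_{C'} P(A|E,C')P(C').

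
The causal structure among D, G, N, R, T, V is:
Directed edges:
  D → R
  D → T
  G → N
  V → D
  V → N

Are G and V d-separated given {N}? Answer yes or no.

Bayes-Ball from G | {N} reaches {D,R,T,V}.
V ∈ reach(G|{N}) ⇒ G ⊥̸ V | {N}.

No — G and V are d-connected given {N}.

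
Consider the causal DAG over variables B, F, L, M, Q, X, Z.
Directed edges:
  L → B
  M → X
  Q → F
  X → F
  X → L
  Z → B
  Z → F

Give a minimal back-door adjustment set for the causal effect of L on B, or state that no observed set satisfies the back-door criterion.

L→B: minimal back-door set ∅.

desc(L)\{L}={B}; candidates ⊆ {F,M,Q,X,Z}.
∅: L⊥B given ∅ in G with L→· removed — back-door holds.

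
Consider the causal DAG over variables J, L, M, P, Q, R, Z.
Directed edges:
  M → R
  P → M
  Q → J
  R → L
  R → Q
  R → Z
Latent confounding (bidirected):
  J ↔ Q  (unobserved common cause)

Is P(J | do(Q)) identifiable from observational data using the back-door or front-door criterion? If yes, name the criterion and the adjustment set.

P(J|do(Q)): not identifiable (no BD/FD set).

desc(Q)\{Q}={J}; candidates ⊆ {L,M,P,R,Z}.
Q↔J: latent back-door arc(s) into Q.
size 0: {}; under {} Q still reaches {J,L,M,P,R,Z} ∋ J.
size 1: {L}, {M}, {P} …(+2); under {L} Q still reaches {J,M,P,R,Z} ∋ J.
size 2: {L,M}, {L,P}, {L,R} …(+7); under {L,M} Q still reaches {J,R,Z} ∋ J.
Q↔J cannot be blocked by any observed set — no back-door set.
No mediator lies on a directed Q→…→J path.
Neither criterion identifies P(J|do(Q)) in this graph.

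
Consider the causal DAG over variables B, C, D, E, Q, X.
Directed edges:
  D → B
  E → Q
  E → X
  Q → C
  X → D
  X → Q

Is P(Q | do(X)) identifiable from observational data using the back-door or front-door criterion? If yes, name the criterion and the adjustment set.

desc(X)\{X}={B,C,D,Q}; candidates ⊆ {E}.
size 0: {}; under {} X still reaches {C,E,Q} ∋ Q.
{E}: X⊥Q given {E} in G with X→· removed — back-door holds.
P(Q|do(X)) = Σ_{E} P(Q|X,E)·P(E).

P(Q|do(X)): backdoor, adjust for {E}.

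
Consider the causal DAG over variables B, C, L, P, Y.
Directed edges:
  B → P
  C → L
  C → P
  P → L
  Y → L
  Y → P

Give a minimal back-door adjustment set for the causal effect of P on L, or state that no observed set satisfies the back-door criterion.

P→L: minimal back-door set {C, Y}.

desc(P)\{P}={L}; candidates ⊆ {B,C,Y}.
size 0: {}; under {} P still reaches {B,C,L,Y} ∋ L.
size 1: {B}, {C}, {Y}; under {B} P still reaches {C,L,Y} ∋ L.
{C,Y}: P⊥L given {C,Y} in G with P→· removed — back-door holds.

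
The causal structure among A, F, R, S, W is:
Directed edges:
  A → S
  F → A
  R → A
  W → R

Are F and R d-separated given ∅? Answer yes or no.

Bayes-Ball from F | ∅ reaches {A,S}.
R ∉ reach(F|∅) ⇒ F ⊥ R | ∅.

Yes — F ⊥ R | ∅.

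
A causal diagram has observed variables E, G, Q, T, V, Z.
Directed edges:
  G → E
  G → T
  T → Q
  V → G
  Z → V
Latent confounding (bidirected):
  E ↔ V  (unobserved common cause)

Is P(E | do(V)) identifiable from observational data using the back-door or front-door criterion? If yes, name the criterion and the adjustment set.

desc(V)\{V}={E,G,Q,T}; candidates ⊆ {Z}.
V↔E: latent back-door arc(s) into V.
size 0: {}; under {} V still reaches {E,Z} ∋ E.
size 1: {Z}; under {Z} V still reaches {E} ∋ E.
V↔E cannot be blocked by any observed set — no back-door set.
{G}: (i) intercepts every directed V→E path; (ii) no back-door V→{G}; (iii) {V} blocks every back-door {G}→E. Front-door holds.
P(E|do(V)) = Σ_{G} P(G|V) Σ_{V'} P(E|G,V')P(V').

P(E|do(V)): frontdoor, adjust for {G}.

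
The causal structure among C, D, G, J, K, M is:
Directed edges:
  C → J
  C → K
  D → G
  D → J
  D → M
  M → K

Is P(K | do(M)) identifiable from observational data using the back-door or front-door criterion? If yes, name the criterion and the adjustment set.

desc(M)\{M}={K}; candidates ⊆ {C,D,G,J}.
∅: M⊥K given ∅ in G with M→· removed — back-door holds.
P(K|do(M)) = P(K|M) — no adjustment needed.

P(K|do(M)): backdoor, adjust for ∅.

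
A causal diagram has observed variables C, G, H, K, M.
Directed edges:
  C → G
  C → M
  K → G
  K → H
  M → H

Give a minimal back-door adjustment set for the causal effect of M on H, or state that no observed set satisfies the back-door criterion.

desc(M)\{M}={H}; candidates ⊆ {C,G,K}.
∅: M⊥H given ∅ in G with M→· removed — back-door holds.

M→H: minimal back-door set ∅.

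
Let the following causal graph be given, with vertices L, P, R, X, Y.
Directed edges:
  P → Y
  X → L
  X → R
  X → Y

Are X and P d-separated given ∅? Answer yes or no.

Bayes-Ball from X | ∅ reaches {L,R,Y}.
P ∉ reach(X|∅) ⇒ X ⊥ P | ∅.

Yes — X ⊥ P | ∅.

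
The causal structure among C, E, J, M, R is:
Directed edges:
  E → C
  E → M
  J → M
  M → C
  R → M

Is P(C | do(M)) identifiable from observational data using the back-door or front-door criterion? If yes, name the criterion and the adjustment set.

P(C|do(M)): backdoor, adjust for {E}.

desc(M)\{M}={C}; candidates ⊆ {E,J,R}.
size 0: {}; under {} M still reaches {C,E,J,R} ∋ C.
{E}: M⊥C given {E} in G with M→· removed — back-door holds.
P(C|do(M)) = Σ_{E} P(C|M,E)·P(E).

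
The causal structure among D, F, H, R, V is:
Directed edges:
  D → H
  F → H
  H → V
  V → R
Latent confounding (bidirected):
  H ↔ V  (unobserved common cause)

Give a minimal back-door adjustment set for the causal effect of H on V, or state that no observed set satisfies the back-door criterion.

H→V: no observed back-door set.

desc(H)\{H}={R,V}; candidates ⊆ {D,F}.
H↔V: latent back-door arc(s) into H.
size 0: {}; under {} H still reaches {D,F,R,V} ∋ V.
size 1: {D}, {F}; under {D} H still reaches {F,R,V} ∋ V.
size 2: {D,F}; under {D,F} H still reaches {R,V} ∋ V.
H↔V cannot be blocked by any observed set — no back-door set.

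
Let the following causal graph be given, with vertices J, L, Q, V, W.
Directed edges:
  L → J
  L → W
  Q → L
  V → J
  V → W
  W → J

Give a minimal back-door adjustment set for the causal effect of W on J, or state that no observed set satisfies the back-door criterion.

desc(W)\{W}={J}; candidates ⊆ {L,Q,V}.
size 0: {}; under {} W still reaches {J,L,Q,V} ∋ J.
size 1: {L}, {Q}, {V}; under {L} W still reaches {J,V} ∋ J.
{L,V}: W⊥J given {L,V} in G with W→· removed — back-door holds.

W→J: minimal back-door set {L, V}.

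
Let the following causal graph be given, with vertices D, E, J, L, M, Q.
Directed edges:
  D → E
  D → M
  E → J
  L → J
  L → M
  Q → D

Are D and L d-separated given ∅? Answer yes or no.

Bayes-Ball from D | ∅ reaches {E,J,M,Q}.
L ∉ reach(D|∅) ⇒ D ⊥ L | ∅.

Yes — D ⊥ L | ∅.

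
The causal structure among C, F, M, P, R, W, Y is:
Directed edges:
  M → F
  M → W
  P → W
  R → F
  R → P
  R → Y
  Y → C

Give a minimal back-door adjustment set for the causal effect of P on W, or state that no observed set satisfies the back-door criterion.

desc(P)\{P}={W}; candidates ⊆ {C,F,M,R,Y}.
∅: P⊥W given ∅ in G with P→· removed — back-door holds.

P→W: minimal back-door set ∅.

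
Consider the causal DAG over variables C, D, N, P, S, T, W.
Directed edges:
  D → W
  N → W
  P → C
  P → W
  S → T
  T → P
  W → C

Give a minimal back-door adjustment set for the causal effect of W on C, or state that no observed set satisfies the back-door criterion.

desc(W)\{W}={C}; candidates ⊆ {D,N,P,S,T}.
size 0: {}; under {} W still reaches {C,D,N,P,S,T} ∋ C.
{P}: W⊥C given {P} in G with W→· removed — back-door holds.

W→C: minimal back-door set {P}.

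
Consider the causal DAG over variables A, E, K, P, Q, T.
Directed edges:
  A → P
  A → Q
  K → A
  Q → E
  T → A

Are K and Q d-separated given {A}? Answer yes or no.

Bayes-Ball from K | {A} reaches {T}.
Q ∉ reach(K|{A}) ⇒ K ⊥ Q | {A}.

Yes — K ⊥ Q | {A}.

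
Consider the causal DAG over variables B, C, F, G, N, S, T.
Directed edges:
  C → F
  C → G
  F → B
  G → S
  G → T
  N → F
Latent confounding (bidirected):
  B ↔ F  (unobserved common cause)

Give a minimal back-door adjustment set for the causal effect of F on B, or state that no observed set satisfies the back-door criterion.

F→B: no observed back-door set.

desc(F)\{F}={B}; candidates ⊆ {C,G,N,S,T}.
F↔B: latent back-door arc(s) into F.
size 0: {}; under {} F still reaches {B,C,G,N,S,T} ∋ B.
size 1: {C}, {G}, {N} …(+2); under {C} F still reaches {B,N} ∋ B.
size 2: {C,G}, {C,N}, {C,S} …(+7); under {C,G} F still reaches {B,N} ∋ B.
F↔B cannot be blocked by any observed set — no back-door set.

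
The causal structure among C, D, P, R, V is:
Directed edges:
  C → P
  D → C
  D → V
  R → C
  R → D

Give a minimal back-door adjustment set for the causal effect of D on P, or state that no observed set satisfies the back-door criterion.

desc(D)\{D}={C,P,V}; candidates ⊆ {R}.
size 0: {}; under {} D still reaches {C,P,R} ∋ P.
{R}: D⊥P given {R} in G with D→· removed — back-door holds.

D→P: minimal back-door set {R}.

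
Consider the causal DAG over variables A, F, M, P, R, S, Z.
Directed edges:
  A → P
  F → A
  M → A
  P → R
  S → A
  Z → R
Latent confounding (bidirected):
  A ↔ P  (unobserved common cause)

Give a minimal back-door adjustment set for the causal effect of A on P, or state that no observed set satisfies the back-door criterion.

A→P: no observed back-door set.

desc(A)\{A}={P,R}; candidates ⊆ {F,M,S,Z}.
A↔P: latent back-door arc(s) into A.
size 0: {}; under {} A still reaches {F,M,P,R,S} ∋ P.
size 1: {F}, {M}, {S} …(+1); under {F} A still reaches {M,P,R,S} ∋ P.
size 2: {F,M}, {F,S}, {F,Z} …(+3); under {F,M} A still reaches {P,R,S} ∋ P.
A↔P cannot be blocked by any observed set — no back-door set.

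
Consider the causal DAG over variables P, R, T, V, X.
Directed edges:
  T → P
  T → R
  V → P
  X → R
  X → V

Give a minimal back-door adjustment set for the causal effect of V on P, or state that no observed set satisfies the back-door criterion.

V→P: minimal back-door set ∅.

desc(V)\{V}={P}; candidates ⊆ {R,T,X}.
∅: V⊥P given ∅ in G with V→· removed — back-door holds.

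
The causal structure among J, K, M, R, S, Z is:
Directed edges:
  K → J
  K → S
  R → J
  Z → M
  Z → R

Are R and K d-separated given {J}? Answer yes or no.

Bayes-Ball from R | {J} reaches {K,M,S,Z}.
K ∈ reach(R|{J}) ⇒ R ⊥̸ K | {J}.

No — R and K are d-connected given {J}.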